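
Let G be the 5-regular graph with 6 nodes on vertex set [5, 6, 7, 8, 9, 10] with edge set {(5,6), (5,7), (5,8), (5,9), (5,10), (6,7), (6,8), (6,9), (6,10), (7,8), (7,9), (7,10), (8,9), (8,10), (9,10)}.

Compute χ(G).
Clique number ω(G) = 6 (lower bound: χ ≥ ω).
The clique on [5, 6, 7, 8, 9, 10] has size 6, forcing χ ≥ 6, and the coloring below uses 6 colors, so χ(G) = 6.
A valid 6-coloring: color 1: [5]; color 2: [9]; color 3: [8]; color 4: [10]; color 5: [6]; color 6: [7].

χ(G) = 6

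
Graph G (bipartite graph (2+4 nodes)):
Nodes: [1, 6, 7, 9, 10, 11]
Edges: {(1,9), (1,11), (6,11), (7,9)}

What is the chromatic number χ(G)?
Clique number ω(G) = 2 (lower bound: χ ≥ ω).
The graph is bipartite (no odd cycle), so 2 colors suffice: χ(G) = 2.
A valid 2-coloring: color 1: [9, 10, 11]; color 2: [1, 6, 7].

χ(G) = 2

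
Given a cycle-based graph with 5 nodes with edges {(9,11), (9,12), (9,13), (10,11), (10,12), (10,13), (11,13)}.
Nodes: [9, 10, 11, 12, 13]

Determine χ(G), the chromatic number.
χ(G) = 3

Clique number ω(G) = 3 (lower bound: χ ≥ ω).
The clique on [9, 11, 13] has size 3, forcing χ ≥ 3, and the coloring below uses 3 colors, so χ(G) = 3.
A valid 3-coloring: color 1: [12, 13]; color 2: [11]; color 3: [9, 10].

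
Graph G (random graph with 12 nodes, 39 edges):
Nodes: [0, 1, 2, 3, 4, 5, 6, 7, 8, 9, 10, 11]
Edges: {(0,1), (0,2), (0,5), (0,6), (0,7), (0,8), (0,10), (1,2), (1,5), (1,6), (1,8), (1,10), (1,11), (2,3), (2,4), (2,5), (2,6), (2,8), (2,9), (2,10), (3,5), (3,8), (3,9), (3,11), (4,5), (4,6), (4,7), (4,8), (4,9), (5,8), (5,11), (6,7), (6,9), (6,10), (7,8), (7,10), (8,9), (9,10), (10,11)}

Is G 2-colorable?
No, G is not 2-colorable

The clique on vertices [0, 1, 2, 5, 8] has size 5 > 2, so it alone needs 5 colors.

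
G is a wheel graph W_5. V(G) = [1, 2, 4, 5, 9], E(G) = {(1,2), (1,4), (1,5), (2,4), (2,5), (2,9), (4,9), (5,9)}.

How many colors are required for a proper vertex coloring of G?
Clique number ω(G) = 3 (lower bound: χ ≥ ω).
The clique on [2, 4, 9] has size 3, forcing χ ≥ 3, and the coloring below uses 3 colors, so χ(G) = 3.
A valid 3-coloring: color 1: [2]; color 2: [1, 9]; color 3: [4, 5].

χ(G) = 3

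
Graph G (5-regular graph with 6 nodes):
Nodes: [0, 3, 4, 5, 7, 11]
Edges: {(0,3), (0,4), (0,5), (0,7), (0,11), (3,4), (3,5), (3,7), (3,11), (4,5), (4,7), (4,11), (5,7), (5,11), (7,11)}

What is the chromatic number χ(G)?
Clique number ω(G) = 6 (lower bound: χ ≥ ω).
The clique on [0, 3, 4, 5, 7, 11] has size 6, forcing χ ≥ 6, and the coloring below uses 6 colors, so χ(G) = 6.
A valid 6-coloring: color 1: [0]; color 2: [7]; color 3: [5]; color 4: [4]; color 5: [11]; color 6: [3].

χ(G) = 6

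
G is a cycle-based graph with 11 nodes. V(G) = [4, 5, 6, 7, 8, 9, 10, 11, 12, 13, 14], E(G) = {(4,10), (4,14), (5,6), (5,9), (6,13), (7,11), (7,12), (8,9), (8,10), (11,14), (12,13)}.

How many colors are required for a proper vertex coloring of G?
Clique number ω(G) = 2 (lower bound: χ ≥ ω).
Odd cycle [10, 4, 14, 11, 7, 12, 13, 6, 5, 9, 8] needs 3 colors (χ ≥ 3).
The coloring below uses 3 colors, so χ(G) = 3.
A valid 3-coloring: color 1: [7, 9, 10, 13, 14]; color 2: [4, 6, 8, 11, 12]; color 3: [5].

χ(G) = 3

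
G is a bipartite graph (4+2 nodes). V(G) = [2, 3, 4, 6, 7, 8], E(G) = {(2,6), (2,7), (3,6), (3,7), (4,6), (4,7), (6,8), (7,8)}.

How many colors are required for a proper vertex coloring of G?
χ(G) = 2

Clique number ω(G) = 2 (lower bound: χ ≥ ω).
The graph is bipartite (no odd cycle), so 2 colors suffice: χ(G) = 2.
A valid 2-coloring: color 1: [6, 7]; color 2: [2, 3, 4, 8].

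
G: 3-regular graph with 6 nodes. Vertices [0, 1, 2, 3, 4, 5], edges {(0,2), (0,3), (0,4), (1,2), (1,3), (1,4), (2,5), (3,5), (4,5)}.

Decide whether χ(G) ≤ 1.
No, G is not 1-colorable

Edge (0,2) forces its endpoints to differ, so 1 color is not enough.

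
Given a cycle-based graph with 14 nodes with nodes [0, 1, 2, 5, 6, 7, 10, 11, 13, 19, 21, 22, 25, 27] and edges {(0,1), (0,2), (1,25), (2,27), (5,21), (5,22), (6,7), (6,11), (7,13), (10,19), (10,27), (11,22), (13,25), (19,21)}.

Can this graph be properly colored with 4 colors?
A valid 4-coloring: color 1: [0, 5, 7, 11, 19, 25, 27]; color 2: [1, 2, 6, 10, 13, 21, 22].
(χ(G) = 2 ≤ 4.)

Yes, G is 4-colorable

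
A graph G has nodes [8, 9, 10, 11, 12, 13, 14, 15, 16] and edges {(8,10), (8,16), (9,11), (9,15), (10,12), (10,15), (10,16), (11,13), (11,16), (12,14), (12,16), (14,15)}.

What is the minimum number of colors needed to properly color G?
Clique number ω(G) = 3 (lower bound: χ ≥ ω).
The clique on [8, 10, 16] has size 3, forcing χ ≥ 3, and the coloring below uses 3 colors, so χ(G) = 3.
A valid 3-coloring: color 1: [13, 15, 16]; color 2: [10, 11, 14]; color 3: [8, 9, 12].

χ(G) = 3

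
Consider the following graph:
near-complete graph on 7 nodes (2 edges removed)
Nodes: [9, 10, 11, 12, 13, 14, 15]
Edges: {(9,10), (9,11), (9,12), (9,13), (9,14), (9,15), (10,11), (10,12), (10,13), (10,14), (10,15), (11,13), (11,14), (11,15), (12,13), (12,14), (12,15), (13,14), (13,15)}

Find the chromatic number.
χ(G) = 5

Clique number ω(G) = 5 (lower bound: χ ≥ ω).
The clique on [9, 10, 11, 13, 14] has size 5, forcing χ ≥ 5, and the coloring below uses 5 colors, so χ(G) = 5.
A valid 5-coloring: color 1: [13]; color 2: [9]; color 3: [10]; color 4: [14, 15]; color 5: [11, 12].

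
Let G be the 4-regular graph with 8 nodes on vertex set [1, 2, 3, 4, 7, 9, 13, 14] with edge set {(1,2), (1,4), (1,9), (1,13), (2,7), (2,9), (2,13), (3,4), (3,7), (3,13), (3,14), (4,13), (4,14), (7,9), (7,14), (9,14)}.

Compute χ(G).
Clique number ω(G) = 3 (lower bound: χ ≥ ω).
Suppose a proper 3-coloring c exists. The clique [1, 2, 9] takes 3 distinct colors; by symmetry let c(1) = 1, c(2) = 2, c(9) = 3.
- Vertex 7: neighbors [2, 9] already have colors [2, 3] ⇒ c(7) = 1.
- Vertex 13: neighbors [1, 2] already have colors [1, 2] ⇒ c(13) = 3.
- Vertex 3: neighbors [7, 13] already have colors [1, 3] ⇒ c(3) = 2.
- Vertex 4: neighbors [1, 3, 13] already have colors [1, 2, 3] — all 3 colors blocked. Contradiction.
The forced assignments end in a contradiction, so G has no proper 3-coloring (χ ≥ 4).
The coloring below uses 4 colors, so χ(G) = 4.
A valid 4-coloring: color 1: [3, 9]; color 2: [7, 13]; color 3: [1, 14]; color 4: [2, 4].

χ(G) = 4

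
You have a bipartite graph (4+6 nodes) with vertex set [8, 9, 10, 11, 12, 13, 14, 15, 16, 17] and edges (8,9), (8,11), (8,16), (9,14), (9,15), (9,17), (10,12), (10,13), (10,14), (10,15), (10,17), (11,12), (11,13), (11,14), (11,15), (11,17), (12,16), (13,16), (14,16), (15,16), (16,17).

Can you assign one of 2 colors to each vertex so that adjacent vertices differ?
A valid 2-coloring: color 1: [9, 10, 11, 16]; color 2: [8, 12, 13, 14, 15, 17].
(χ(G) = 2 ≤ 2.)

Yes, G is 2-colorable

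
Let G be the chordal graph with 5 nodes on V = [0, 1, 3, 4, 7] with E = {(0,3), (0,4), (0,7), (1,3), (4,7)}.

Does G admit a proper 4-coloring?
Yes, G is 4-colorable

A valid 4-coloring: color 1: [0, 1]; color 2: [3, 7]; color 3: [4].
(χ(G) = 3 ≤ 4.)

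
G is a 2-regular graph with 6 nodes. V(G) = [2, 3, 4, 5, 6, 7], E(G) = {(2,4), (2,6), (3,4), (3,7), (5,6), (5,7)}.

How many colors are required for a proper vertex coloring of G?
χ(G) = 2

Clique number ω(G) = 2 (lower bound: χ ≥ ω).
The graph is bipartite (no odd cycle), so 2 colors suffice: χ(G) = 2.
A valid 2-coloring: color 1: [2, 3, 5]; color 2: [4, 6, 7].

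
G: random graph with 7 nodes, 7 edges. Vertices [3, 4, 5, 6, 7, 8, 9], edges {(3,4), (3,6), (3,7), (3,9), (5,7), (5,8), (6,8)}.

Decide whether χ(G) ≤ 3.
A valid 3-coloring: color 1: [3, 5]; color 2: [4, 6, 7, 9]; color 3: [8].
(χ(G) = 3 ≤ 3.)

Yes, G is 3-colorable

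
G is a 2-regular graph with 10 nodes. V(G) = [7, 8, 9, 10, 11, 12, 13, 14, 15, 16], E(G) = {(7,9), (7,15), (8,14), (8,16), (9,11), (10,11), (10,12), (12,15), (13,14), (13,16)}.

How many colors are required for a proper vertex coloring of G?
χ(G) = 2

Clique number ω(G) = 2 (lower bound: χ ≥ ω).
The graph is bipartite (no odd cycle), so 2 colors suffice: χ(G) = 2.
A valid 2-coloring: color 1: [7, 8, 11, 12, 13]; color 2: [9, 10, 14, 15, 16].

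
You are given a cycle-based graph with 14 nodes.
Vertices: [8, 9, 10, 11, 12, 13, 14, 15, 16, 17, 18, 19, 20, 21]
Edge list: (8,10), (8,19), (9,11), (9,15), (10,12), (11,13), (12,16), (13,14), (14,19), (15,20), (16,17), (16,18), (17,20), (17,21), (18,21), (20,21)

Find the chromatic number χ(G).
χ(G) = 3

Clique number ω(G) = 3 (lower bound: χ ≥ ω).
The clique on [17, 20, 21] has size 3, forcing χ ≥ 3, and the coloring below uses 3 colors, so χ(G) = 3.
A valid 3-coloring: color 1: [9, 10, 13, 16, 19, 20]; color 2: [8, 11, 12, 14, 15, 17, 18]; color 3: [21].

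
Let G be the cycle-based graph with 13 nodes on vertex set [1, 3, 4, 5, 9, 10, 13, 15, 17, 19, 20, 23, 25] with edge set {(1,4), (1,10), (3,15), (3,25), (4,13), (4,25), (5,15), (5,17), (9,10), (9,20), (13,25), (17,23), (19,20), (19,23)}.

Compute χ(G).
Clique number ω(G) = 3 (lower bound: χ ≥ ω).
The clique on [4, 13, 25] has size 3, forcing χ ≥ 3, and the coloring below uses 3 colors, so χ(G) = 3.
A valid 3-coloring: color 1: [1, 9, 15, 17, 19, 25]; color 2: [3, 4, 5, 10, 20, 23]; color 3: [13].

χ(G) = 3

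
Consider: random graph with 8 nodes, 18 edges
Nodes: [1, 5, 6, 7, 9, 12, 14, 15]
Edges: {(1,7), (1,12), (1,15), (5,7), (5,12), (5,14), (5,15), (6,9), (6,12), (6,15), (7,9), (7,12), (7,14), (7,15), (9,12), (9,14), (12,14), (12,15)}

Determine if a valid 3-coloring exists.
No, G is not 3-colorable

The clique on vertices [1, 7, 12, 15] has size 4 > 3, so it alone needs 4 colors.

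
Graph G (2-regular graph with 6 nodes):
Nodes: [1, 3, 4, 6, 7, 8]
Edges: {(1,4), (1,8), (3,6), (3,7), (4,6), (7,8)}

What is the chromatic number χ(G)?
Clique number ω(G) = 2 (lower bound: χ ≥ ω).
The graph is bipartite (no odd cycle), so 2 colors suffice: χ(G) = 2.
A valid 2-coloring: color 1: [3, 4, 8]; color 2: [1, 6, 7].

χ(G) = 2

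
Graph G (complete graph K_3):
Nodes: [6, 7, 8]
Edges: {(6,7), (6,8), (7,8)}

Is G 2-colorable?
No, G is not 2-colorable

The clique on vertices [6, 7, 8] has size 3 > 2, so it alone needs 3 colors.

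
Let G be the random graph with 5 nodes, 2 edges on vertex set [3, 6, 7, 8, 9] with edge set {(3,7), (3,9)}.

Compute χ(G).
χ(G) = 2

Clique number ω(G) = 2 (lower bound: χ ≥ ω).
The graph is bipartite (no odd cycle), so 2 colors suffice: χ(G) = 2.
A valid 2-coloring: color 1: [3, 6, 8]; color 2: [7, 9].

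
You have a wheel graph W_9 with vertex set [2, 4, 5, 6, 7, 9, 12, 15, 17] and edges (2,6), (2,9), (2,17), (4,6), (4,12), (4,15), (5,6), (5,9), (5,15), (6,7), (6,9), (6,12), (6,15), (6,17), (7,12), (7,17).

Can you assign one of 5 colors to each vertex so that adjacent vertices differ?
A valid 5-coloring: color 1: [6]; color 2: [9, 12, 15, 17]; color 3: [2, 4, 5, 7].
(χ(G) = 3 ≤ 5.)

Yes, G is 5-colorable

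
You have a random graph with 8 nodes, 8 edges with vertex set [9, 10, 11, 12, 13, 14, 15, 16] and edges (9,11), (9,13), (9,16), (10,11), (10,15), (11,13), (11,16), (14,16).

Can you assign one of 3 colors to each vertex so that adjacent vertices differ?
A valid 3-coloring: color 1: [11, 12, 14, 15]; color 2: [10, 13, 16]; color 3: [9].
(χ(G) = 3 ≤ 3.)

Yes, G is 3-colorable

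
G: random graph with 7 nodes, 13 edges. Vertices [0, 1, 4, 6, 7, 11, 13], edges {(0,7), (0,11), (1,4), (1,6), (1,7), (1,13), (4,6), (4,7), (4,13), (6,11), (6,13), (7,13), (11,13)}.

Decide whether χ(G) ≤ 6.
A valid 6-coloring: color 1: [0, 13]; color 2: [1, 11]; color 3: [4]; color 4: [6, 7].
(χ(G) = 4 ≤ 6.)

Yes, G is 6-colorable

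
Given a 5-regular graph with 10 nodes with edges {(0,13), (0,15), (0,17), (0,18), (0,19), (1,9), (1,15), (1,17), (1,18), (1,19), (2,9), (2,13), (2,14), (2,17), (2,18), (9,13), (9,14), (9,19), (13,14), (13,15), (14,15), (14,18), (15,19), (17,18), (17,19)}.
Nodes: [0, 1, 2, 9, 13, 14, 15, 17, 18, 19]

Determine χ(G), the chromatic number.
χ(G) = 4

Clique number ω(G) = 4 (lower bound: χ ≥ ω).
The clique on [2, 9, 13, 14] has size 4, forcing χ ≥ 4, and the coloring below uses 4 colors, so χ(G) = 4.
A valid 4-coloring: color 1: [9, 15, 18]; color 2: [0, 1, 2]; color 3: [14, 17]; color 4: [13, 19].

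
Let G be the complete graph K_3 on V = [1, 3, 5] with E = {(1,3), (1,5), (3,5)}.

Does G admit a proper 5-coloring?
A valid 5-coloring: color 1: [1]; color 2: [3]; color 3: [5].
(χ(G) = 3 ≤ 5.)

Yes, G is 5-colorable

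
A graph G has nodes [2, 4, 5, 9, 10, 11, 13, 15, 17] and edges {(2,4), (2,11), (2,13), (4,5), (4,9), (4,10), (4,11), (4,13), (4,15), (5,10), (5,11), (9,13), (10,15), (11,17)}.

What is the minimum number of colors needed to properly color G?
χ(G) = 3

Clique number ω(G) = 3 (lower bound: χ ≥ ω).
The clique on [2, 4, 11] has size 3, forcing χ ≥ 3, and the coloring below uses 3 colors, so χ(G) = 3.
A valid 3-coloring: color 1: [4, 17]; color 2: [10, 11, 13]; color 3: [2, 5, 9, 15].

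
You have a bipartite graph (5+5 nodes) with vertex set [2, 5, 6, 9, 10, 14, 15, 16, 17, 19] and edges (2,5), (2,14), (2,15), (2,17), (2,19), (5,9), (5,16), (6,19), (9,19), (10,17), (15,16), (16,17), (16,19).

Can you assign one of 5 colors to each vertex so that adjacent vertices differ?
Yes, G is 5-colorable

A valid 5-coloring: color 1: [2, 6, 9, 10, 16]; color 2: [5, 14, 15, 17, 19].
(χ(G) = 2 ≤ 5.)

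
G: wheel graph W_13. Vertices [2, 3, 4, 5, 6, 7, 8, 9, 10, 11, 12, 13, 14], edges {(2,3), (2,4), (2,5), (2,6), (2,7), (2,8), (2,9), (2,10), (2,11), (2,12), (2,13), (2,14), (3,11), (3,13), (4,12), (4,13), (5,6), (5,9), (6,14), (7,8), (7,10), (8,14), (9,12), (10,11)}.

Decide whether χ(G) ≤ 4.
Yes, G is 4-colorable

A valid 4-coloring: color 1: [2]; color 2: [3, 4, 6, 8, 9, 10]; color 3: [5, 7, 11, 12, 13, 14].
(χ(G) = 3 ≤ 4.)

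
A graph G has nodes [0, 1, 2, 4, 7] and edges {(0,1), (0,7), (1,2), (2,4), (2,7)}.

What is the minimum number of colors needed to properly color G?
Clique number ω(G) = 2 (lower bound: χ ≥ ω).
The graph is bipartite (no odd cycle), so 2 colors suffice: χ(G) = 2.
A valid 2-coloring: color 1: [0, 2]; color 2: [1, 4, 7].

χ(G) = 2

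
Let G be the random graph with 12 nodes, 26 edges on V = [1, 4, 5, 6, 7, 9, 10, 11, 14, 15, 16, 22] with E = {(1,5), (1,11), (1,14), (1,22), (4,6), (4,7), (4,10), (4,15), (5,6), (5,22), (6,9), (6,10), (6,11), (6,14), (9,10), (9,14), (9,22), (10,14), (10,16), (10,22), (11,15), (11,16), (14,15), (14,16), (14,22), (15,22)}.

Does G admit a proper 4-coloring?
A valid 4-coloring: color 1: [4, 5, 11, 14]; color 2: [1, 7, 10, 15]; color 3: [6, 16, 22]; color 4: [9].
(χ(G) = 4 ≤ 4.)

Yes, G is 4-colorable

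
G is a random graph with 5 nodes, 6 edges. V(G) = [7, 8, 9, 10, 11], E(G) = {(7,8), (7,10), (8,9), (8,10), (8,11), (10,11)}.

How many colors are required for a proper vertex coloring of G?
Clique number ω(G) = 3 (lower bound: χ ≥ ω).
The clique on [8, 10, 11] has size 3, forcing χ ≥ 3, and the coloring below uses 3 colors, so χ(G) = 3.
A valid 3-coloring: color 1: [8]; color 2: [9, 10]; color 3: [7, 11].

χ(G) = 3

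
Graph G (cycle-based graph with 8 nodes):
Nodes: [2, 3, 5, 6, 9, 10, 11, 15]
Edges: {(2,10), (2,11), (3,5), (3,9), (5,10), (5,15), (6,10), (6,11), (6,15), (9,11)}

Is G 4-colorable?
Yes, G is 4-colorable

A valid 4-coloring: color 1: [3, 10, 11, 15]; color 2: [2, 5, 6, 9].
(χ(G) = 2 ≤ 4.)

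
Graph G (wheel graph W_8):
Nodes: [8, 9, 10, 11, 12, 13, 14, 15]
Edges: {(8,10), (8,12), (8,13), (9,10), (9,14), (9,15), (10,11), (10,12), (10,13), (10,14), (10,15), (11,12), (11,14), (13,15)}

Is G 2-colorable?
No, G is not 2-colorable

The clique on vertices [8, 10, 12] has size 3 > 2, so it alone needs 3 colors.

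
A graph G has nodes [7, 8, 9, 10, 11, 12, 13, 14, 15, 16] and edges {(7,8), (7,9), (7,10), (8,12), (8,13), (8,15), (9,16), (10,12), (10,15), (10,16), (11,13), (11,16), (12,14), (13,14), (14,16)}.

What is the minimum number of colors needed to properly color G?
Clique number ω(G) = 2 (lower bound: χ ≥ ω).
The graph is bipartite (no odd cycle), so 2 colors suffice: χ(G) = 2.
A valid 2-coloring: color 1: [8, 9, 10, 11, 14]; color 2: [7, 12, 13, 15, 16].

χ(G) = 2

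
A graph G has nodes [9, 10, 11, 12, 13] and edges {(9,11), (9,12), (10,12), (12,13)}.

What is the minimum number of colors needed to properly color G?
Clique number ω(G) = 2 (lower bound: χ ≥ ω).
The graph is bipartite (no odd cycle), so 2 colors suffice: χ(G) = 2.
A valid 2-coloring: color 1: [11, 12]; color 2: [9, 10, 13].

χ(G) = 2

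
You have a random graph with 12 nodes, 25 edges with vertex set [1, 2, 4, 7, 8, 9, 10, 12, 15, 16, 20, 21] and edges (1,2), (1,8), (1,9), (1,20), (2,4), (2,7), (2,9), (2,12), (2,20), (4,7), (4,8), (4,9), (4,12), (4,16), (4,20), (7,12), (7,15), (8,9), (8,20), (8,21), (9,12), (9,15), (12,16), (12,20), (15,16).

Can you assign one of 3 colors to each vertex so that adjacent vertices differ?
The clique on vertices [2, 4, 9, 12] has size 4 > 3, so it alone needs 4 colors.

No, G is not 3-colorable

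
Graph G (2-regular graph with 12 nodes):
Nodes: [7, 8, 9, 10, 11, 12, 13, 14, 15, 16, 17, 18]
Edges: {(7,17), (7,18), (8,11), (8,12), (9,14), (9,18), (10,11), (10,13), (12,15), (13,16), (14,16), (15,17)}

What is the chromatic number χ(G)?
Clique number ω(G) = 2 (lower bound: χ ≥ ω).
The graph is bipartite (no odd cycle), so 2 colors suffice: χ(G) = 2.
A valid 2-coloring: color 1: [11, 12, 13, 14, 17, 18]; color 2: [7, 8, 9, 10, 15, 16].

χ(G) = 2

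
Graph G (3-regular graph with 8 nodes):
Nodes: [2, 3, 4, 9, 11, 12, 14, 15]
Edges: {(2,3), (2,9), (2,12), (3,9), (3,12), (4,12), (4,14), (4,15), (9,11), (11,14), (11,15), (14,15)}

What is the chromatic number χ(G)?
χ(G) = 3

Clique number ω(G) = 3 (lower bound: χ ≥ ω).
The clique on [2, 3, 9] has size 3, forcing χ ≥ 3, and the coloring below uses 3 colors, so χ(G) = 3.
A valid 3-coloring: color 1: [3, 4, 11]; color 2: [9, 12, 15]; color 3: [2, 14].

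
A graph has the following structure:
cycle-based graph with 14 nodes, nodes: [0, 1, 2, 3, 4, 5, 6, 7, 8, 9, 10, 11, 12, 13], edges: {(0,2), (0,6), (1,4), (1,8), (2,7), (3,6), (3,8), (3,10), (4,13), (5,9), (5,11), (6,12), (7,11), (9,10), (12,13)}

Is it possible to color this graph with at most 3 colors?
A valid 3-coloring: color 1: [2, 6, 8, 9, 11, 13]; color 2: [0, 3, 4, 5, 7, 12]; color 3: [1, 10].
(χ(G) = 3 ≤ 3.)

Yes, G is 3-colorable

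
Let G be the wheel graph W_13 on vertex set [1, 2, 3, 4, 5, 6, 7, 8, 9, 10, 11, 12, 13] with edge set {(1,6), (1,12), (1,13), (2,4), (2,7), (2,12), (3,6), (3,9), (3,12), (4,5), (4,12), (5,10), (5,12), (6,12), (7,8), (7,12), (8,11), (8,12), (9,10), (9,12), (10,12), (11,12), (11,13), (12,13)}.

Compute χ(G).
χ(G) = 3

Clique number ω(G) = 3 (lower bound: χ ≥ ω).
The clique on [1, 12, 13] has size 3, forcing χ ≥ 3, and the coloring below uses 3 colors, so χ(G) = 3.
A valid 3-coloring: color 1: [12]; color 2: [2, 5, 6, 8, 9, 13]; color 3: [1, 3, 4, 7, 10, 11].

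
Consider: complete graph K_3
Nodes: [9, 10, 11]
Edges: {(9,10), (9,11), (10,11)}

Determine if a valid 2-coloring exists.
The clique on vertices [9, 10, 11] has size 3 > 2, so it alone needs 3 colors.

No, G is not 2-colorable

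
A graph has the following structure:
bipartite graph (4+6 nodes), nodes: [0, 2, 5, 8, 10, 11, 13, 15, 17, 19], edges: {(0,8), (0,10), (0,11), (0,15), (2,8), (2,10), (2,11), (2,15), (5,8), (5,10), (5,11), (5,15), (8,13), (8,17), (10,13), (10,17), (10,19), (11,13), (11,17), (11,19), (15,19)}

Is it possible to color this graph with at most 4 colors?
A valid 4-coloring: color 1: [8, 10, 11, 15]; color 2: [0, 2, 5, 13, 17, 19].
(χ(G) = 2 ≤ 4.)

Yes, G is 4-colorable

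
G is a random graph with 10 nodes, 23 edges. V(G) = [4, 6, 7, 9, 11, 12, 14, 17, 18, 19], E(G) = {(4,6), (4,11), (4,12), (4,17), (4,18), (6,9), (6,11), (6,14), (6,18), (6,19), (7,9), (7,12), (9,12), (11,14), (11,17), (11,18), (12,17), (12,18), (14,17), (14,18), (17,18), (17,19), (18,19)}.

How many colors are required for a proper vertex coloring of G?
χ(G) = 4

Clique number ω(G) = 4 (lower bound: χ ≥ ω).
The clique on [4, 11, 17, 18] has size 4, forcing χ ≥ 4, and the coloring below uses 4 colors, so χ(G) = 4.
A valid 4-coloring: color 1: [9, 18]; color 2: [6, 7, 17]; color 3: [11, 12, 19]; color 4: [4, 14].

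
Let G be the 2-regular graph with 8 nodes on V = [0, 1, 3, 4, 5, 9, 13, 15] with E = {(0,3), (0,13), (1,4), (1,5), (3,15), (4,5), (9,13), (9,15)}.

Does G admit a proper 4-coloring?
Yes, G is 4-colorable

A valid 4-coloring: color 1: [0, 4, 15]; color 2: [1, 3, 13]; color 3: [5, 9].
(χ(G) = 3 ≤ 4.)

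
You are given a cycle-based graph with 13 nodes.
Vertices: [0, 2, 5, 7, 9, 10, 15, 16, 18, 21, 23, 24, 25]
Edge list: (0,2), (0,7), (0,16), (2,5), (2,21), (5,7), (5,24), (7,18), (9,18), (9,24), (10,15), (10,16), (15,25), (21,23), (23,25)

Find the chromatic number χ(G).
Clique number ω(G) = 2 (lower bound: χ ≥ ω).
Odd cycle [9, 24, 5, 7, 18] needs 3 colors (χ ≥ 3).
The coloring below uses 3 colors, so χ(G) = 3.
A valid 3-coloring: color 1: [2, 7, 9, 15, 16, 23]; color 2: [0, 5, 10, 18, 21, 25]; color 3: [24].

χ(G) = 3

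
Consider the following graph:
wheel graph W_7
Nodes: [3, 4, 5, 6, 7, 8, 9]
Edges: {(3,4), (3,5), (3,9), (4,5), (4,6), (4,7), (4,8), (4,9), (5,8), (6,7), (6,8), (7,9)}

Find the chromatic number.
χ(G) = 3

Clique number ω(G) = 3 (lower bound: χ ≥ ω).
The clique on [4, 5, 8] has size 3, forcing χ ≥ 3, and the coloring below uses 3 colors, so χ(G) = 3.
A valid 3-coloring: color 1: [4]; color 2: [5, 6, 9]; color 3: [3, 7, 8].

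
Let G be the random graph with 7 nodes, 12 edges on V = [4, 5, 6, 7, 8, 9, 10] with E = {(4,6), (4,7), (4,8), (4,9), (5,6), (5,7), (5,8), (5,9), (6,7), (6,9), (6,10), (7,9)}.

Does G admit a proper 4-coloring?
Yes, G is 4-colorable

A valid 4-coloring: color 1: [6, 8]; color 2: [4, 5, 10]; color 3: [7]; color 4: [9].
(χ(G) = 4 ≤ 4.)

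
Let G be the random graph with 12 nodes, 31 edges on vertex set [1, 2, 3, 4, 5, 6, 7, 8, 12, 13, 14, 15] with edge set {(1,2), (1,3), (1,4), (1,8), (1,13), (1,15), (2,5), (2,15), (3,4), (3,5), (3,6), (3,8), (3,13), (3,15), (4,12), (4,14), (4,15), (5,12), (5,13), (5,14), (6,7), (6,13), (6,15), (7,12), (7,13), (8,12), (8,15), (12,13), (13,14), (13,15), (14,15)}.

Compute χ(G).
Clique number ω(G) = 4 (lower bound: χ ≥ ω).
The clique on [1, 3, 8, 15] has size 4, forcing χ ≥ 4, and the coloring below uses 4 colors, so χ(G) = 4.
A valid 4-coloring: color 1: [5, 7, 15]; color 2: [2, 4, 8, 13]; color 3: [3, 12, 14]; color 4: [1, 6].

χ(G) = 4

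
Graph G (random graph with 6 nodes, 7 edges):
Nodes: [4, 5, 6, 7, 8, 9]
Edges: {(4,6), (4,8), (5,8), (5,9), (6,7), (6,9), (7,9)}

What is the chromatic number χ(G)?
χ(G) = 3

Clique number ω(G) = 3 (lower bound: χ ≥ ω).
The clique on [6, 7, 9] has size 3, forcing χ ≥ 3, and the coloring below uses 3 colors, so χ(G) = 3.
A valid 3-coloring: color 1: [4, 9]; color 2: [6, 8]; color 3: [5, 7].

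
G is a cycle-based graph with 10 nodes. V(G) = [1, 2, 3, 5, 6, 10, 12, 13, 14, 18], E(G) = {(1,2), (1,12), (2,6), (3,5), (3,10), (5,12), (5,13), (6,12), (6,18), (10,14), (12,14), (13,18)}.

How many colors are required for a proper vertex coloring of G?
χ(G) = 3

Clique number ω(G) = 2 (lower bound: χ ≥ ω).
Odd cycle [13, 18, 6, 12, 5] needs 3 colors (χ ≥ 3).
The coloring below uses 3 colors, so χ(G) = 3.
A valid 3-coloring: color 1: [2, 3, 12, 13]; color 2: [1, 5, 6, 10]; color 3: [14, 18].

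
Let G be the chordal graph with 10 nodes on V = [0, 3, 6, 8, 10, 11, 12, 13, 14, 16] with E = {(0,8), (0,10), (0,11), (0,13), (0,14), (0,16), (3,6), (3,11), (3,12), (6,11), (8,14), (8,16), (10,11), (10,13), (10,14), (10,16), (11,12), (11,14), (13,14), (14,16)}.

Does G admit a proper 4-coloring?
A valid 4-coloring: color 1: [3, 14]; color 2: [0, 6, 12]; color 3: [11, 13, 16]; color 4: [8, 10].
(χ(G) = 4 ≤ 4.)

Yes, G is 4-colorable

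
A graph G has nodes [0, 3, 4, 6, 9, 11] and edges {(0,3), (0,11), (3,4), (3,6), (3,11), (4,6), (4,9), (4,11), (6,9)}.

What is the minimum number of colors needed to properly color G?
Clique number ω(G) = 3 (lower bound: χ ≥ ω).
The clique on [4, 6, 9] has size 3, forcing χ ≥ 3, and the coloring below uses 3 colors, so χ(G) = 3.
A valid 3-coloring: color 1: [3, 9]; color 2: [0, 4]; color 3: [6, 11].

χ(G) = 3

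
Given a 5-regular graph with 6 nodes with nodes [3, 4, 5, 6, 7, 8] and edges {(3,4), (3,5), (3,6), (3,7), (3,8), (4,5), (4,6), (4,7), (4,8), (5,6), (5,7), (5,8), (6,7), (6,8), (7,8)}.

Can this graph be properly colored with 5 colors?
The clique on vertices [3, 4, 5, 6, 7, 8] has size 6 > 5, so it alone needs 6 colors.

No, G is not 5-colorable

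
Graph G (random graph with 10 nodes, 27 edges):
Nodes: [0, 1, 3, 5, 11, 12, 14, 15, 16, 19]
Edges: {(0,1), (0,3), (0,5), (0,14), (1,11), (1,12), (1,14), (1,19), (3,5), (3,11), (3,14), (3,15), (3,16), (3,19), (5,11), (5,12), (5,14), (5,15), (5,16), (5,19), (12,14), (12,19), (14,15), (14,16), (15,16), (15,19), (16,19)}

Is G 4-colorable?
No, G is not 4-colorable

The clique on vertices [3, 5, 15, 16, 19] has size 5 > 4, so it alone needs 5 colors.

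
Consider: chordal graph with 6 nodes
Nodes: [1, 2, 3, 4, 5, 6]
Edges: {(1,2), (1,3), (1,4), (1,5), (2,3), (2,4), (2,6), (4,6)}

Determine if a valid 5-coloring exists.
Yes, G is 5-colorable

A valid 5-coloring: color 1: [1, 6]; color 2: [2, 5]; color 3: [3, 4].
(χ(G) = 3 ≤ 5.)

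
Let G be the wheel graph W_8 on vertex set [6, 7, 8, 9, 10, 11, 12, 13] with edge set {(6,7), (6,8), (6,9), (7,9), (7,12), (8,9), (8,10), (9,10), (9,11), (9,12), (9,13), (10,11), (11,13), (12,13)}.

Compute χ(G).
Clique number ω(G) = 3 (lower bound: χ ≥ ω).
Odd cycle [13, 12, 7, 6, 8, 10, 11] needs 3 colors (χ ≥ 3).
Vertex 9 is adjacent to every vertex of [6, 7, 8, 10, 11, 12, 13], which already need 3 colors among themselves, so 9 needs a new color (χ ≥ 4).
The coloring below uses 4 colors, so χ(G) = 4.
A valid 4-coloring: color 1: [9]; color 2: [7, 10, 13]; color 3: [6, 11, 12]; color 4: [8].

χ(G) = 4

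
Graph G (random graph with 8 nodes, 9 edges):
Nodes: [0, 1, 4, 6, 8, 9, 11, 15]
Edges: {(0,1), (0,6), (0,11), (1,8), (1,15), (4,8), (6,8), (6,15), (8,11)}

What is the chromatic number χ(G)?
χ(G) = 2

Clique number ω(G) = 2 (lower bound: χ ≥ ω).
The graph is bipartite (no odd cycle), so 2 colors suffice: χ(G) = 2.
A valid 2-coloring: color 1: [0, 8, 9, 15]; color 2: [1, 4, 6, 11].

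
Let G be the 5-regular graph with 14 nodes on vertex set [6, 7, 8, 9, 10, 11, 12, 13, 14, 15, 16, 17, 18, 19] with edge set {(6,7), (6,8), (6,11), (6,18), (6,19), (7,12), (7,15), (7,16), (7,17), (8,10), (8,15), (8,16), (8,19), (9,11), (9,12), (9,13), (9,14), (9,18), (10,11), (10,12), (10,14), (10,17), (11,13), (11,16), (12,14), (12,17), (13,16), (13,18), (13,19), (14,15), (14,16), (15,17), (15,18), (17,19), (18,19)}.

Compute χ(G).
Clique number ω(G) = 3 (lower bound: χ ≥ ω).
Suppose a proper 3-coloring c exists. The clique [6, 8, 19] takes 3 distinct colors; by symmetry let c(6) = 1, c(8) = 2, c(19) = 3.
- Vertex 18: neighbors [6, 19] already have colors [1, 3] ⇒ c(18) = 2.
- Vertex 13: neighbors [18, 19] already have colors [2, 3] ⇒ c(13) = 1.
- Vertex 9: neighbors [13, 18] already have colors [1, 2] ⇒ c(9) = 3.
- Vertex 16: neighbors [13, 8] already have colors [1, 2] ⇒ c(16) = 3.
- Vertex 7: neighbors [6, 16] already have colors [1, 3] ⇒ c(7) = 2.
- Vertex 12: neighbors [7, 9] already have colors [2, 3] ⇒ c(12) = 1.
- Vertex 17: neighbors [12, 7, 19] already have colors [1, 2, 3] — all 3 colors blocked. Contradiction.
The forced assignments end in a contradiction, so G has no proper 3-coloring (χ ≥ 4).
The coloring below uses 4 colors, so χ(G) = 4.
A valid 4-coloring: color 1: [9, 10, 15, 16, 19]; color 2: [6, 13, 14, 17]; color 3: [7, 8, 11, 18]; color 4: [12].

χ(G) = 4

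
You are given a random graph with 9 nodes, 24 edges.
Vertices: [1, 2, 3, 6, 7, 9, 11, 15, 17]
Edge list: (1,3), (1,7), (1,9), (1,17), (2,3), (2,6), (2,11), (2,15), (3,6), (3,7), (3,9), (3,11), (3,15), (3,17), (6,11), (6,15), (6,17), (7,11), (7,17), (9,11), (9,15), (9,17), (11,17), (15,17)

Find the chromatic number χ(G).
Clique number ω(G) = 4 (lower bound: χ ≥ ω).
The clique on [1, 3, 9, 17] has size 4, forcing χ ≥ 4, and the coloring below uses 4 colors, so χ(G) = 4.
A valid 4-coloring: color 1: [3]; color 2: [2, 17]; color 3: [1, 11, 15]; color 4: [6, 7, 9].

χ(G) = 4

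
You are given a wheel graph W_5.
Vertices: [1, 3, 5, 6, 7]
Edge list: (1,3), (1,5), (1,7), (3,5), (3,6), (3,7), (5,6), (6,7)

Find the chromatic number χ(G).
χ(G) = 3

Clique number ω(G) = 3 (lower bound: χ ≥ ω).
The clique on [1, 3, 5] has size 3, forcing χ ≥ 3, and the coloring below uses 3 colors, so χ(G) = 3.
A valid 3-coloring: color 1: [3]; color 2: [1, 6]; color 3: [5, 7].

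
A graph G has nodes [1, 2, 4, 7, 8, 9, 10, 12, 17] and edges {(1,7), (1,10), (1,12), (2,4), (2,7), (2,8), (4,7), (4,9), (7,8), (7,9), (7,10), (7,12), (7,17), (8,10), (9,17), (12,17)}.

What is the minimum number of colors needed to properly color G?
Clique number ω(G) = 3 (lower bound: χ ≥ ω).
The clique on [1, 7, 10] has size 3, forcing χ ≥ 3, and the coloring below uses 3 colors, so χ(G) = 3.
A valid 3-coloring: color 1: [7]; color 2: [1, 4, 8, 17]; color 3: [2, 9, 10, 12].

χ(G) = 3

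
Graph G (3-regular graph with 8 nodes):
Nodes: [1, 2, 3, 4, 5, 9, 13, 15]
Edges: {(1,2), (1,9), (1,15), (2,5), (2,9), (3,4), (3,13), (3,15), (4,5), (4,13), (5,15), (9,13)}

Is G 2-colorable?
No, G is not 2-colorable

The clique on vertices [1, 2, 9] has size 3 > 2, so it alone needs 3 colors.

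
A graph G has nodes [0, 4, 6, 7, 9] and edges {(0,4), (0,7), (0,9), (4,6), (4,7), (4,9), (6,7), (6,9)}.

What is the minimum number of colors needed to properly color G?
χ(G) = 3

Clique number ω(G) = 3 (lower bound: χ ≥ ω).
The clique on [0, 4, 9] has size 3, forcing χ ≥ 3, and the coloring below uses 3 colors, so χ(G) = 3.
A valid 3-coloring: color 1: [4]; color 2: [0, 6]; color 3: [7, 9].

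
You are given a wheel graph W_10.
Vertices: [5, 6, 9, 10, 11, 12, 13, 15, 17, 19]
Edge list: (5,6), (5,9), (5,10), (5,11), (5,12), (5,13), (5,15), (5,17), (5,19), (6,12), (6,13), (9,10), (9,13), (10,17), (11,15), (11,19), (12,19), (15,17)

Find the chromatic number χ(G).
Clique number ω(G) = 3 (lower bound: χ ≥ ω).
Odd cycle [9, 10, 17, 15, 11, 19, 12, 6, 13] needs 3 colors (χ ≥ 3).
Vertex 5 is adjacent to every vertex of [6, 9, 10, 11, 12, 13, 15, 17, 19], which already need 3 colors among themselves, so 5 needs a new color (χ ≥ 4).
The coloring below uses 4 colors, so χ(G) = 4.
A valid 4-coloring: color 1: [5]; color 2: [6, 9, 11, 17]; color 3: [10, 13, 15, 19]; color 4: [12].

χ(G) = 4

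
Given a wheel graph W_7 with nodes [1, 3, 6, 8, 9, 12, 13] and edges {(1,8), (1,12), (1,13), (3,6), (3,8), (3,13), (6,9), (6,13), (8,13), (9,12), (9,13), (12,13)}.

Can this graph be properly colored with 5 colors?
A valid 5-coloring: color 1: [13]; color 2: [1, 3, 9]; color 3: [6, 8, 12].
(χ(G) = 3 ≤ 5.)

Yes, G is 5-colorable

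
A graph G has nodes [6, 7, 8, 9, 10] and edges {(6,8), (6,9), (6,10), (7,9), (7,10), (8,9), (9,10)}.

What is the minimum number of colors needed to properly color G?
χ(G) = 3

Clique number ω(G) = 3 (lower bound: χ ≥ ω).
The clique on [6, 8, 9] has size 3, forcing χ ≥ 3, and the coloring below uses 3 colors, so χ(G) = 3.
A valid 3-coloring: color 1: [9]; color 2: [6, 7]; color 3: [8, 10].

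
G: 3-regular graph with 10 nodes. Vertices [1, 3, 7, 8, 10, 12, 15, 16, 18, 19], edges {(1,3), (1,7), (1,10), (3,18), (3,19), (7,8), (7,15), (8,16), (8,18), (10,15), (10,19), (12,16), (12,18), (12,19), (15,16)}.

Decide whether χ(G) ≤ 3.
A valid 3-coloring: color 1: [1, 15, 18, 19]; color 2: [3, 7, 10, 16]; color 3: [8, 12].
(χ(G) = 3 ≤ 3.)

Yes, G is 3-colorable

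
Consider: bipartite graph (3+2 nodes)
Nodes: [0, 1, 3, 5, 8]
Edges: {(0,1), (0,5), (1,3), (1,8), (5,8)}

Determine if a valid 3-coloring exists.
Yes, G is 3-colorable

A valid 3-coloring: color 1: [1, 5]; color 2: [0, 3, 8].
(χ(G) = 2 ≤ 3.)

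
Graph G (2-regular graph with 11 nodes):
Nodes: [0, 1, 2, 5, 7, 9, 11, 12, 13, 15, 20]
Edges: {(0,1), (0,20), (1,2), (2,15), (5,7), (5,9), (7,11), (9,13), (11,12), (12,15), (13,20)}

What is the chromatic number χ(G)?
χ(G) = 3

Clique number ω(G) = 2 (lower bound: χ ≥ ω).
Odd cycle [5, 7, 11, 12, 15, 2, 1, 0, 20, 13, 9] needs 3 colors (χ ≥ 3).
The coloring below uses 3 colors, so χ(G) = 3.
A valid 3-coloring: color 1: [0, 2, 5, 11, 13]; color 2: [1, 7, 9, 12, 20]; color 3: [15].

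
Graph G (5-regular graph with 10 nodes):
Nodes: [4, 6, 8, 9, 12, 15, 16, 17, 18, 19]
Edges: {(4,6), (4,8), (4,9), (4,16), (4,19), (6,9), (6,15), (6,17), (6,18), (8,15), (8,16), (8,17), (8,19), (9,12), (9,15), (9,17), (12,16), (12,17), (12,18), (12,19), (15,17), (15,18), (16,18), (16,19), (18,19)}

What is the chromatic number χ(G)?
χ(G) = 4

Clique number ω(G) = 4 (lower bound: χ ≥ ω).
The clique on [4, 8, 16, 19] has size 4, forcing χ ≥ 4, and the coloring below uses 4 colors, so χ(G) = 4.
A valid 4-coloring: color 1: [4, 17, 18]; color 2: [9, 16]; color 3: [6, 8, 12]; color 4: [15, 19].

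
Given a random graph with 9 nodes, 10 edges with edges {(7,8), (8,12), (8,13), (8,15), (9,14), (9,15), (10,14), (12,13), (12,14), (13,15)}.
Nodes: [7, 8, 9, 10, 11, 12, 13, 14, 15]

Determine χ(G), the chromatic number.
χ(G) = 3

Clique number ω(G) = 3 (lower bound: χ ≥ ω).
The clique on [8, 12, 13] has size 3, forcing χ ≥ 3, and the coloring below uses 3 colors, so χ(G) = 3.
A valid 3-coloring: color 1: [8, 11, 14]; color 2: [7, 9, 10, 13]; color 3: [12, 15].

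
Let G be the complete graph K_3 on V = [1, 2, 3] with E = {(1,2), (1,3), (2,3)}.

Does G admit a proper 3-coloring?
Yes, G is 3-colorable

A valid 3-coloring: color 1: [1]; color 2: [2]; color 3: [3].
(χ(G) = 3 ≤ 3.)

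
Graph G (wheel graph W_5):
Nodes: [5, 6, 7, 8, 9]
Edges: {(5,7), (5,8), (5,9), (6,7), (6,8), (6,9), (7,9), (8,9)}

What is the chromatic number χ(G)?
Clique number ω(G) = 3 (lower bound: χ ≥ ω).
The clique on [5, 8, 9] has size 3, forcing χ ≥ 3, and the coloring below uses 3 colors, so χ(G) = 3.
A valid 3-coloring: color 1: [9]; color 2: [7, 8]; color 3: [5, 6].

χ(G) = 3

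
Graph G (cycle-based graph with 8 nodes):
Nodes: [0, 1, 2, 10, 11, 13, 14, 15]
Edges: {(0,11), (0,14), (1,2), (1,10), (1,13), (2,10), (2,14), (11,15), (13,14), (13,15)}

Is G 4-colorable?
A valid 4-coloring: color 1: [1, 14, 15]; color 2: [10, 11, 13]; color 3: [0, 2].
(χ(G) = 3 ≤ 4.)

Yes, G is 4-colorable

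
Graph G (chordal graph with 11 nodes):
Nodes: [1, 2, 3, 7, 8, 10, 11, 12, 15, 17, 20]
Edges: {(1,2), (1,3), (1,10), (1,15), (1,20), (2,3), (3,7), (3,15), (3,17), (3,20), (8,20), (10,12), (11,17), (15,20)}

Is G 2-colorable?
No, G is not 2-colorable

The clique on vertices [1, 3, 15, 20] has size 4 > 2, so it alone needs 4 colors.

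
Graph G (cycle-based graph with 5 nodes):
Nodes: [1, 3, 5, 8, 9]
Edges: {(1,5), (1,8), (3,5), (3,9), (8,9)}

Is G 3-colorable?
A valid 3-coloring: color 1: [5, 9]; color 2: [1, 3]; color 3: [8].
(χ(G) = 3 ≤ 3.)

Yes, G is 3-colorable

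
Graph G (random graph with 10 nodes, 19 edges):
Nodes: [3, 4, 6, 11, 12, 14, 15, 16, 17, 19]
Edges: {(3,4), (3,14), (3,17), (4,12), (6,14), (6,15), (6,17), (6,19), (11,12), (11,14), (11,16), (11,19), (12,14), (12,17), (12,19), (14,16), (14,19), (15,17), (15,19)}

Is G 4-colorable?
Yes, G is 4-colorable

A valid 4-coloring: color 1: [4, 14, 15]; color 2: [3, 6, 12, 16]; color 3: [17, 19]; color 4: [11].
(χ(G) = 4 ≤ 4.)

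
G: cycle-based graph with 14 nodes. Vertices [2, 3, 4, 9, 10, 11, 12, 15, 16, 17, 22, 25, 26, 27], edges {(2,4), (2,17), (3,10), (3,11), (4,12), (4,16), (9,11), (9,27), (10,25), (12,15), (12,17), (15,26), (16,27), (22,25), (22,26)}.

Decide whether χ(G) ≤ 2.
Yes, G is 2-colorable

A valid 2-coloring: color 1: [2, 3, 9, 12, 16, 25, 26]; color 2: [4, 10, 11, 15, 17, 22, 27].
(χ(G) = 2 ≤ 2.)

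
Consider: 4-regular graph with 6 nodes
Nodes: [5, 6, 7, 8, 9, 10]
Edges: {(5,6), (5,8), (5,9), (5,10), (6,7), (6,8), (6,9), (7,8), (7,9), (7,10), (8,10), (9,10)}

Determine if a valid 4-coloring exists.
A valid 4-coloring: color 1: [8, 9]; color 2: [6, 10]; color 3: [5, 7].
(χ(G) = 3 ≤ 4.)

Yes, G is 4-colorable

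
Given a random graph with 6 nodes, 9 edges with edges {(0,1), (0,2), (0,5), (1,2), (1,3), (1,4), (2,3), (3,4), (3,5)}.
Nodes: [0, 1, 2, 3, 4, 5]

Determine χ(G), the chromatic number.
Clique number ω(G) = 3 (lower bound: χ ≥ ω).
The clique on [0, 1, 2] has size 3, forcing χ ≥ 3, and the coloring below uses 3 colors, so χ(G) = 3.
A valid 3-coloring: color 1: [1, 5]; color 2: [0, 3]; color 3: [2, 4].

χ(G) = 3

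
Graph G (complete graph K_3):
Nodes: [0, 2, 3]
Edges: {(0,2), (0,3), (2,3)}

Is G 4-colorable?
A valid 4-coloring: color 1: [3]; color 2: [2]; color 3: [0].
(χ(G) = 3 ≤ 4.)

Yes, G is 4-colorable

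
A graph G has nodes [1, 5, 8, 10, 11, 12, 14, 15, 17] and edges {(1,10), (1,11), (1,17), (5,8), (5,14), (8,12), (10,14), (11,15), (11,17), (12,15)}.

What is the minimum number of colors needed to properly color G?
Clique number ω(G) = 3 (lower bound: χ ≥ ω).
The clique on [1, 11, 17] has size 3, forcing χ ≥ 3, and the coloring below uses 3 colors, so χ(G) = 3.
A valid 3-coloring: color 1: [1, 8, 14, 15]; color 2: [5, 10, 11, 12]; color 3: [17].

χ(G) = 3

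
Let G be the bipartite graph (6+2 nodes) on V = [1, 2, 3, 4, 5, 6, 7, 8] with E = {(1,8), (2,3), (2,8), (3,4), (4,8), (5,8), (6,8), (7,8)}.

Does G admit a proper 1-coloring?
No, G is not 1-colorable

Edge (1,8) forces its endpoints to differ, so 1 color is not enough.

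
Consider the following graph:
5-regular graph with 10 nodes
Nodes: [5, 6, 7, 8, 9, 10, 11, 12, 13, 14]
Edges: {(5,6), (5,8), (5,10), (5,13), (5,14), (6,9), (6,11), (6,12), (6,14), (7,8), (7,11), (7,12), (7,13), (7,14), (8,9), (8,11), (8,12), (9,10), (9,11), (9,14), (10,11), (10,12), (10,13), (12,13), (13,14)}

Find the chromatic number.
χ(G) = 4

Clique number ω(G) = 3 (lower bound: χ ≥ ω).
Odd cycle [7, 12, 10, 5, 14] needs 3 colors (χ ≥ 3).
Vertex 13 is adjacent to every vertex of [5, 7, 10, 12, 14], which already need 3 colors among themselves, so 13 needs a new color (χ ≥ 4).
The coloring below uses 4 colors, so χ(G) = 4.
A valid 4-coloring: color 1: [6, 8, 10]; color 2: [9, 13]; color 3: [11, 12, 14]; color 4: [5, 7].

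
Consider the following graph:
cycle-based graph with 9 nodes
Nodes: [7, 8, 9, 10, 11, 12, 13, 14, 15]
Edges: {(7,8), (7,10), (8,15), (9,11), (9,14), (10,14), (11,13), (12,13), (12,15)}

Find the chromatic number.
χ(G) = 3

Clique number ω(G) = 2 (lower bound: χ ≥ ω).
Odd cycle [14, 10, 7, 8, 15, 12, 13, 11, 9] needs 3 colors (χ ≥ 3).
The coloring below uses 3 colors, so χ(G) = 3.
A valid 3-coloring: color 1: [7, 11, 14, 15]; color 2: [8, 9, 10, 12]; color 3: [13].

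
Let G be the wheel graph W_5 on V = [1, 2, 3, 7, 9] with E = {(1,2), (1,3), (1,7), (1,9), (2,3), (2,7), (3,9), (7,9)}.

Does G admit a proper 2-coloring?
No, G is not 2-colorable

The clique on vertices [1, 3, 9] has size 3 > 2, so it alone needs 3 colors.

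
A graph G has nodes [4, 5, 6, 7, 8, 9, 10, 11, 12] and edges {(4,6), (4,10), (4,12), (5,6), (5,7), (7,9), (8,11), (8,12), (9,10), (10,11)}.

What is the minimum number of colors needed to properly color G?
Clique number ω(G) = 2 (lower bound: χ ≥ ω).
Odd cycle [11, 10, 4, 12, 8] needs 3 colors (χ ≥ 3).
The coloring below uses 3 colors, so χ(G) = 3.
A valid 3-coloring: color 1: [6, 7, 10, 12]; color 2: [4, 5, 8, 9]; color 3: [11].

χ(G) = 3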